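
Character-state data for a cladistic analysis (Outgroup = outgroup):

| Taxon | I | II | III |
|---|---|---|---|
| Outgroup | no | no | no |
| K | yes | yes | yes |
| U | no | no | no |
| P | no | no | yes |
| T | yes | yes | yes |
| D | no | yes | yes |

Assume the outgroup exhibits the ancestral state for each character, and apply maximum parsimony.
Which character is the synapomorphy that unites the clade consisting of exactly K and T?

The outgroup has state 'no' for every character, so 'yes' is the derived state throughout.
I (derived state 'yes') is shared by K and T — a synapomorphy uniting that clade.
Only D, K, and T show the derived state 'yes' for II, supporting them as a clade.
III: derived state 'yes' in D, K, P, and T only — synapomorphy for {D, K, P, T}.
Most parsimonious ingroup topology: ((((K,T),D),P),U).
The clade {K, T} is supported by I: its derived state 'yes' occurs in exactly those taxa and in no other taxon (including the outgroup).

I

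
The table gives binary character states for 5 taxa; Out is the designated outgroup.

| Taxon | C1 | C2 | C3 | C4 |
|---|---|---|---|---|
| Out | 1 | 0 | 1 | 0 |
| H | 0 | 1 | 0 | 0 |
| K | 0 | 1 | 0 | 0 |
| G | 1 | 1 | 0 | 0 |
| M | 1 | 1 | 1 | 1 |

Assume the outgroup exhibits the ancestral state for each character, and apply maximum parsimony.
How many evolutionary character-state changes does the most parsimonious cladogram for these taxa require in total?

4

Character polarity is set by the outgroup: the derived state is whichever differs from the outgroup's state, so for C1, C3 the derived state is '0', and for the remaining characters it is '1'.
Only H and K show the derived state '0' for C1, supporting them as a clade.
C2 (derived state '1') is shared by all ingroup taxa — unites the whole ingroup.
C3: derived state '0' in G, H, and K only — synapomorphy for {G, H, K}.
C4: derived state '1' in M only — an autapomorphy, so it tells us nothing about relationships among taxa.
Most parsimonious ingroup topology: (((H,K),G),M).
Changes per character on this tree: C1: 1; C2: 1; C3: 1; C4: 1.
Total = 4.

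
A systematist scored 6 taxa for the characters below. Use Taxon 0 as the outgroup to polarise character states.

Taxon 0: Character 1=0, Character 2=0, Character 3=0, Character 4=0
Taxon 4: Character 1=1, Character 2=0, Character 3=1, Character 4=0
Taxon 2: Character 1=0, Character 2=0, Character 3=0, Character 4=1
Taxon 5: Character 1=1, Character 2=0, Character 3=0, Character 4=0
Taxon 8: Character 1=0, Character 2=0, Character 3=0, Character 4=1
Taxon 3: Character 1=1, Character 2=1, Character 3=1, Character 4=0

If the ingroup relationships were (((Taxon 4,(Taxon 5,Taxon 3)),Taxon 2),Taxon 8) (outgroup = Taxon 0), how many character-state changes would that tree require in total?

6

Map each character onto (((Taxon 4,(Taxon 5,Taxon 3)),Taxon 2),Taxon 8) (rooted by Taxon 0) and count the minimum state changes it requires (Fitch parsimony):
Character 1: 1; Character 2: 1; Character 3: 2; Character 4: 2.
Total tree length = 6.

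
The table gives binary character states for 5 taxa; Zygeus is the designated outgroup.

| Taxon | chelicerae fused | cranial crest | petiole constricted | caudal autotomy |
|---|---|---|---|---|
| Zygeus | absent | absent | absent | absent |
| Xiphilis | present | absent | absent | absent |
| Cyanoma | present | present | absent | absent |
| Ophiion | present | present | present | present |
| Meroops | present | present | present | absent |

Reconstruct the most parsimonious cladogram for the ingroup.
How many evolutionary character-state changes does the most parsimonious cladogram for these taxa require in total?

4

The outgroup has state 'absent' for every character, so 'present' is the derived state throughout.
chelicerae fused (derived state 'present') is shared by all ingroup taxa — unites the whole ingroup.
cranial crest: derived state 'present' in Cyanoma, Meroops, and Ophiion only — synapomorphy for {Cyanoma, Meroops, Ophiion}.
petiole constricted (derived state 'present') is shared by Meroops and Ophiion — a synapomorphy uniting that clade.
caudal autotomy: derived state 'present' in Ophiion only — an autapomorphy, so it tells us nothing about relationships among taxa.
Most parsimonious ingroup topology: (Xiphilis,(Cyanoma,(Ophiion,Meroops))).
Changes per character on this tree: chelicerae fused: 1; cranial crest: 1; petiole constricted: 1; caudal autotomy: 1.
Total = 4.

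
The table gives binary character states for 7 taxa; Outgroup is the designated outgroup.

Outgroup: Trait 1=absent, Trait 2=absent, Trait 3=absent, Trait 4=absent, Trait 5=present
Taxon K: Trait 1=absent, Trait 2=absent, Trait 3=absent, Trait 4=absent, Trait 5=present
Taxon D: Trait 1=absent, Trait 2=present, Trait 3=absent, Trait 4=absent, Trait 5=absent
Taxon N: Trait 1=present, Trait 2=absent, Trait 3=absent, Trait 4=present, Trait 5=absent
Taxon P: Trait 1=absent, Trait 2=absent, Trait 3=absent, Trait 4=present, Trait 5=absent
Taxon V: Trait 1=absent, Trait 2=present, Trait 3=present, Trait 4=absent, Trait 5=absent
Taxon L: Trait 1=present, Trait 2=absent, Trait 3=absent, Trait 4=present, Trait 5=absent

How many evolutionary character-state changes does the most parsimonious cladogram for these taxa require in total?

Character polarity is set by the outgroup: the derived state is whichever differs from the outgroup's state, so for Trait 5 the derived state is 'absent', and for the remaining characters it is 'present'.
Trait 1 (derived state 'present') is shared by Taxon L and Taxon N — a synapomorphy uniting that clade.
Trait 2: derived state 'present' in Taxon D and Taxon V only — synapomorphy for {Taxon D, Taxon V}.
Trait 3: derived state 'present' in Taxon V only — an autapomorphy, so it tells us nothing about relationships among taxa.
Only Taxon L, Taxon N, and Taxon P show the derived state 'present' for Trait 4, supporting them as a clade.
Trait 5 (derived state 'absent') is shared by Taxon D, Taxon L, Taxon N, Taxon P, and Taxon V — a synapomorphy uniting that clade.
Most parsimonious ingroup topology: (Taxon K,((Taxon D,Taxon V),((Taxon N,Taxon L),Taxon P))).
Changes per character on this tree: Trait 1: 1; Trait 2: 1; Trait 3: 1; Trait 4: 1; Trait 5: 1.
Total = 5.

5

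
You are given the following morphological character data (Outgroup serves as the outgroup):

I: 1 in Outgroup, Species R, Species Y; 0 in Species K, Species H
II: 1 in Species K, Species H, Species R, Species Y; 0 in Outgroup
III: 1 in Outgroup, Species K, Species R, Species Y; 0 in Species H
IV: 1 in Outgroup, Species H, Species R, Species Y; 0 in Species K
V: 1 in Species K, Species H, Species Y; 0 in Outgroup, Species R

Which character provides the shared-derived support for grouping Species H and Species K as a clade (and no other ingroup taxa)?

I

Character polarity is set by the outgroup: the derived state is whichever differs from the outgroup's state, so for I, III, IV the derived state is '0', and for the remaining characters it is '1'.
I (derived state '0') is shared by Species H and Species K — a synapomorphy uniting that clade.
All ingroup taxa share the derived state '1' for II; it defines the ingroup but does not resolve relationships within it.
III (derived state '0') is unique to Species H (autapomorphy; uninformative for grouping).
IV: derived state '0' in Species K only — an autapomorphy, so it tells us nothing about relationships among taxa.
V (derived state '1') is shared by Species H, Species K, and Species Y — a synapomorphy uniting that clade.
Most parsimonious ingroup topology: (((Species K,Species H),Species Y),Species R).
The clade {Species H, Species K} is supported by I: its derived state '0' occurs in exactly those taxa and in no other taxon (including the outgroup).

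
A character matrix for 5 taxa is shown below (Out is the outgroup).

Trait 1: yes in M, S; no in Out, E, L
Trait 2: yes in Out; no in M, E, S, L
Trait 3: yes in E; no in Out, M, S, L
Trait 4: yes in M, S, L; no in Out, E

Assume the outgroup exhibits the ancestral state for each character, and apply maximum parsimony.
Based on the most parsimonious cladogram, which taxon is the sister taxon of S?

Character polarity is set by the outgroup: the derived state is whichever differs from the outgroup's state, so for Trait 2 the derived state is 'no', and for the remaining characters it is 'yes'.
Trait 1 (derived state 'yes') is shared by M and S — a synapomorphy uniting that clade.
All ingroup taxa share the derived state 'no' for Trait 2; it defines the ingroup but does not resolve relationships within it.
Trait 3 (derived state 'yes') is unique to E (autapomorphy; uninformative for grouping).
Only L, M, and S show the derived state 'yes' for Trait 4, supporting them as a clade.
Most parsimonious ingroup topology: (((M,S),L),E).
S and M form a cherry on this tree, so they are sister taxa.

M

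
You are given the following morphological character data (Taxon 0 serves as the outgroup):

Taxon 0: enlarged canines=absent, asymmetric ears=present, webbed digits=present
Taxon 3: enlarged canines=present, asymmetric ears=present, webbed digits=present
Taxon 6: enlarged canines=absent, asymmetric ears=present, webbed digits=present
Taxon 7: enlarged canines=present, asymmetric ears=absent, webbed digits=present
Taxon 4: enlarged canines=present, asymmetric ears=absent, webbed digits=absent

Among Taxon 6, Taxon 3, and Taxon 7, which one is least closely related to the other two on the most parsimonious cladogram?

Character polarity is set by the outgroup: the derived state is whichever differs from the outgroup's state, so for asymmetric ears, webbed digits the derived state is 'absent', and for the remaining characters it is 'present'.
Only Taxon 3, Taxon 4, and Taxon 7 show the derived state 'present' for enlarged canines, supporting them as a clade.
asymmetric ears: derived state 'absent' in Taxon 4 and Taxon 7 only — synapomorphy for {Taxon 4, Taxon 7}.
webbed digits: derived state 'absent' in Taxon 4 only — an autapomorphy, so it tells us nothing about relationships among taxa.
Most parsimonious ingroup topology: ((Taxon 3,(Taxon 7,Taxon 4)),Taxon 6).
Taxon 7 and Taxon 3 share a more recent common ancestor with each other than either does with Taxon 6, so Taxon 6 is the least closely related of the three.

Taxon 6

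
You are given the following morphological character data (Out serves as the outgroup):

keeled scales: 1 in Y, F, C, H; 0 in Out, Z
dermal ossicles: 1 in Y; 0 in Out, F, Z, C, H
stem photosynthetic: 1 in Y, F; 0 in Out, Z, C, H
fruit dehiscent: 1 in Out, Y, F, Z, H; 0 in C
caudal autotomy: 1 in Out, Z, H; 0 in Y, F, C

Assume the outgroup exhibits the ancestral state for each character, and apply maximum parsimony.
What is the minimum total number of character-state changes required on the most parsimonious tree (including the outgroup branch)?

Character polarity is set by the outgroup: the derived state is whichever differs from the outgroup's state, so for fruit dehiscent, caudal autotomy the derived state is '0', and for the remaining characters it is '1'.
keeled scales: derived state '1' in C, F, H, and Y only — synapomorphy for {C, F, H, Y}.
dermal ossicles: derived state '1' in Y only — an autapomorphy, so it tells us nothing about relationships among taxa.
stem photosynthetic (derived state '1') is shared by F and Y — a synapomorphy uniting that clade.
fruit dehiscent: derived state '0' in C only — an autapomorphy, so it tells us nothing about relationships among taxa.
caudal autotomy: derived state '0' in C, F, and Y only — synapomorphy for {C, F, Y}.
Most parsimonious ingroup topology: ((((Y,F),C),H),Z).
Changes per character on this tree: keeled scales: 1; dermal ossicles: 1; stem photosynthetic: 1; fruit dehiscent: 1; caudal autotomy: 1.
Total = 5.

5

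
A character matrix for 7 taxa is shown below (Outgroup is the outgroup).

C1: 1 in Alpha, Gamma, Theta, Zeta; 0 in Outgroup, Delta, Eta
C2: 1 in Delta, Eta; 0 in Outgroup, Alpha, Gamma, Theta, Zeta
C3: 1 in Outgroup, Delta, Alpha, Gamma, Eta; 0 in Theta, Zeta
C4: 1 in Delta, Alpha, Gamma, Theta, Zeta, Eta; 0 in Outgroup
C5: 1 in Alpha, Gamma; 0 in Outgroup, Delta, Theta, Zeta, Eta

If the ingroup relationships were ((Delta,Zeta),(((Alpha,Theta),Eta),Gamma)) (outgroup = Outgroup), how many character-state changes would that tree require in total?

10

Map each character onto ((Delta,Zeta),(((Alpha,Theta),Eta),Gamma)) (rooted by Outgroup) and count the minimum state changes it requires (Fitch parsimony):
C1: 3; C2: 2; C3: 2; C4: 1; C5: 2.
Total tree length = 10.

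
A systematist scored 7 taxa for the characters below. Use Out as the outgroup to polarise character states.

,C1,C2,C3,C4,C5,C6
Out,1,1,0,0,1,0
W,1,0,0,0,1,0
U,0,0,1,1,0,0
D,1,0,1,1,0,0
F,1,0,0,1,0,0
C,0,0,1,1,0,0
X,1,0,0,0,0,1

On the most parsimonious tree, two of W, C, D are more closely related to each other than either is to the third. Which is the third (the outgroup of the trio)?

Character polarity is set by the outgroup: the derived state is whichever differs from the outgroup's state, so for C1, C2, C5 the derived state is '0', and for the remaining characters it is '1'.
C1: derived state '0' in C and U only — synapomorphy for {C, U}.
All ingroup taxa share the derived state '0' for C2; it defines the ingroup but does not resolve relationships within it.
C3 (derived state '1') is shared by C, D, and U — a synapomorphy uniting that clade.
C4 (derived state '1') is shared by C, D, F, and U — a synapomorphy uniting that clade.
C5: derived state '0' in C, D, F, U, and X only — synapomorphy for {C, D, F, U, X}.
C6 (derived state '1') is unique to X (autapomorphy; uninformative for grouping).
Most parsimonious ingroup topology: (W,((((U,C),D),F),X)).
D and C share a more recent common ancestor with each other than either does with W, so W is the least closely related of the three.

W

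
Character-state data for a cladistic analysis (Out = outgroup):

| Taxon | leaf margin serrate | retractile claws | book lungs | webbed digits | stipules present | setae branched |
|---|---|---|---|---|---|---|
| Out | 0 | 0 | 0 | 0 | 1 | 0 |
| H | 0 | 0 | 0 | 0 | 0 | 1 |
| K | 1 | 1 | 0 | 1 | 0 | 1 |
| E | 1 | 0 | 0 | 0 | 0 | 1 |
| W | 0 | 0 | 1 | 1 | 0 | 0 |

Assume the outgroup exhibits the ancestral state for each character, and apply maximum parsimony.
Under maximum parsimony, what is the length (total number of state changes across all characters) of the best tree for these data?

Character polarity is set by the outgroup: the derived state is whichever differs from the outgroup's state, so for stipules present the derived state is '0', and for the remaining characters it is '1'.
leaf margin serrate: derived state '1' in E and K only — synapomorphy for {E, K}.
retractile claws (derived state '1') is unique to K (autapomorphy; uninformative for grouping).
book lungs: derived state '1' in W only — an autapomorphy, so it tells us nothing about relationships among taxa.
webbed digits (state '1') occurs in K and W but conflicts with the nesting implied by the other characters — most parsimoniously interpreted as homoplasy.
All ingroup taxa share the derived state '0' for stipules present; it defines the ingroup but does not resolve relationships within it.
Only E, H, and K show the derived state '1' for setae branched, supporting them as a clade.
Most parsimonious ingroup topology: ((H,(K,E)),W).
Changes per character on this tree: leaf margin serrate: 1; retractile claws: 1; book lungs: 1; webbed digits: 2; stipules present: 1; setae branched: 1.
Total = 7.

7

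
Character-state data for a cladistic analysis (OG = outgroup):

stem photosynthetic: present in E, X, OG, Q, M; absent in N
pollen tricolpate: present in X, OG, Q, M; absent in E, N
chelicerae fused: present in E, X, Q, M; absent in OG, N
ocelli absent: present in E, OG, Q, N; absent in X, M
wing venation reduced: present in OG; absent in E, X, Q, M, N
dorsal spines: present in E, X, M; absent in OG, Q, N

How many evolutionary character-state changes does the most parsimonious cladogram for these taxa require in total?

7

Character polarity is set by the outgroup: the derived state is whichever differs from the outgroup's state, so for stem photosynthetic, pollen tricolpate, ocelli absent, wing venation reduced the derived state is 'absent', and for the remaining characters it is 'present'.
stem photosynthetic (derived state 'absent') is unique to N (autapomorphy; uninformative for grouping).
pollen tricolpate groups E and N, which is incompatible with the clades supported by the remaining characters; treating it as convergent (homoplasy) costs fewer steps than any alternative tree.
chelicerae fused (derived state 'present') is shared by E, M, Q, and X — a synapomorphy uniting that clade.
Only M and X show the derived state 'absent' for ocelli absent, supporting them as a clade.
All ingroup taxa share the derived state 'absent' for wing venation reduced; it defines the ingroup but does not resolve relationships within it.
dorsal spines: derived state 'present' in E, M, and X only — synapomorphy for {E, M, X}.
Most parsimonious ingroup topology: ((Q,((M,X),E)),N).
Changes per character on this tree: stem photosynthetic: 1; pollen tricolpate: 2; chelicerae fused: 1; ocelli absent: 1; wing venation reduced: 1; dorsal spines: 1.
Total = 7.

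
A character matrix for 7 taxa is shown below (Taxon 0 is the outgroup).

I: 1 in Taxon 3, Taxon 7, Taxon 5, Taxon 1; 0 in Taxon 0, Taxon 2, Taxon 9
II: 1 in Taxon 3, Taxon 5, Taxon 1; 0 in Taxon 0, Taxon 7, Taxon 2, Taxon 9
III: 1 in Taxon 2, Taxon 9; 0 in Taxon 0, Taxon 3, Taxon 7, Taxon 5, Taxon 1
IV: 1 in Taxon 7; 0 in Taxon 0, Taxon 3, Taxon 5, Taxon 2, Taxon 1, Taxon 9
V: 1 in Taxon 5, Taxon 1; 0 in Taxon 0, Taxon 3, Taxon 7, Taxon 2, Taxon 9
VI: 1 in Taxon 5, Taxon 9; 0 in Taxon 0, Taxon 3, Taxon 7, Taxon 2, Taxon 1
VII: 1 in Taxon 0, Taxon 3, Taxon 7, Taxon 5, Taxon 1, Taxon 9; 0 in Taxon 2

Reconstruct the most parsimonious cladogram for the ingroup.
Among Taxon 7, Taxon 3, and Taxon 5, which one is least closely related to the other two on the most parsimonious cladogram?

Character polarity is set by the outgroup: the derived state is whichever differs from the outgroup's state, so for VII the derived state is '0', and for the remaining characters it is '1'.
I: derived state '1' in Taxon 1, Taxon 3, Taxon 5, and Taxon 7 only — synapomorphy for {Taxon 1, Taxon 3, Taxon 5, Taxon 7}.
II: derived state '1' in Taxon 1, Taxon 3, and Taxon 5 only — synapomorphy for {Taxon 1, Taxon 3, Taxon 5}.
III: derived state '1' in Taxon 2 and Taxon 9 only — synapomorphy for {Taxon 2, Taxon 9}.
IV: derived state '1' in Taxon 7 only — an autapomorphy, so it tells us nothing about relationships among taxa.
V: derived state '1' in Taxon 1 and Taxon 5 only — synapomorphy for {Taxon 1, Taxon 5}.
VI (state '1') occurs in Taxon 5 and Taxon 9 but conflicts with the nesting implied by the other characters — most parsimoniously interpreted as homoplasy.
VII (derived state '0') is unique to Taxon 2 (autapomorphy; uninformative for grouping).
Most parsimonious ingroup topology: (((Taxon 3,(Taxon 5,Taxon 1)),Taxon 7),(Taxon 2,Taxon 9)).
Taxon 5 and Taxon 3 share a more recent common ancestor with each other than either does with Taxon 7, so Taxon 7 is the least closely related of the three.

Taxon 7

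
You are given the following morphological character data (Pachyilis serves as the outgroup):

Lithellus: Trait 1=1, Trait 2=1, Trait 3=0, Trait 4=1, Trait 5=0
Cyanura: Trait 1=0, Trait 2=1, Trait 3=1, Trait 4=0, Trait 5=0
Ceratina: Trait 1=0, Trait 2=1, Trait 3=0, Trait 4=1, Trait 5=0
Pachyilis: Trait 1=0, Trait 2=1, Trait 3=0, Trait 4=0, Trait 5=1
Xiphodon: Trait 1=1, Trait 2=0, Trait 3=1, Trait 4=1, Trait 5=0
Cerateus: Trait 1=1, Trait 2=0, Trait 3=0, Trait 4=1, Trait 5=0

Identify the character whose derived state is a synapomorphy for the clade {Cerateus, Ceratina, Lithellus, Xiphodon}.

Trait 4

Character polarity is set by the outgroup: the derived state is whichever differs from the outgroup's state, so for Trait 2, Trait 5 the derived state is '0', and for the remaining characters it is '1'.
Trait 1: derived state '1' in Cerateus, Lithellus, and Xiphodon only — synapomorphy for {Cerateus, Lithellus, Xiphodon}.
Trait 2: derived state '0' in Cerateus and Xiphodon only — synapomorphy for {Cerateus, Xiphodon}.
Trait 3 groups Cyanura and Xiphodon, which is incompatible with the clades supported by the remaining characters; treating it as convergent (homoplasy) costs fewer steps than any alternative tree.
Trait 4 (derived state '1') is shared by Cerateus, Ceratina, Lithellus, and Xiphodon — a synapomorphy uniting that clade.
Trait 5 (derived state '0') is shared by all ingroup taxa — unites the whole ingroup.
Most parsimonious ingroup topology: (Cyanura,(((Xiphodon,Cerateus),Lithellus),Ceratina)).
The clade {Cerateus, Ceratina, Lithellus, Xiphodon} is supported by Trait 4: its derived state '1' occurs in exactly those taxa and in no other taxon (including the outgroup).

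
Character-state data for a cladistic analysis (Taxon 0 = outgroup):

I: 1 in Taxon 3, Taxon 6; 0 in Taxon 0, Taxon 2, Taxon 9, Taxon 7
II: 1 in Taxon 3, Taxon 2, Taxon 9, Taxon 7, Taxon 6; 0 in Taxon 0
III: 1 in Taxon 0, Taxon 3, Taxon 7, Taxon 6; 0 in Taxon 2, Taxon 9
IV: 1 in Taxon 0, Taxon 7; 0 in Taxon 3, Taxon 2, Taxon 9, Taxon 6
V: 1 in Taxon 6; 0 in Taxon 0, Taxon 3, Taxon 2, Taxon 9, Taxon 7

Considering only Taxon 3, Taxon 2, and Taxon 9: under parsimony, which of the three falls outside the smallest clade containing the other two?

Character polarity is set by the outgroup: the derived state is whichever differs from the outgroup's state, so for III, IV the derived state is '0', and for the remaining characters it is '1'.
Only Taxon 3 and Taxon 6 show the derived state '1' for I, supporting them as a clade.
II (derived state '1') is shared by all ingroup taxa — unites the whole ingroup.
Only Taxon 2 and Taxon 9 show the derived state '0' for III, supporting them as a clade.
IV: derived state '0' in Taxon 2, Taxon 3, Taxon 6, and Taxon 9 only — synapomorphy for {Taxon 2, Taxon 3, Taxon 6, Taxon 9}.
V: derived state '1' in Taxon 6 only — an autapomorphy, so it tells us nothing about relationships among taxa.
Most parsimonious ingroup topology: (((Taxon 3,Taxon 6),(Taxon 2,Taxon 9)),Taxon 7).
Taxon 9 and Taxon 2 share a more recent common ancestor with each other than either does with Taxon 3, so Taxon 3 is the least closely related of the three.

Taxon 3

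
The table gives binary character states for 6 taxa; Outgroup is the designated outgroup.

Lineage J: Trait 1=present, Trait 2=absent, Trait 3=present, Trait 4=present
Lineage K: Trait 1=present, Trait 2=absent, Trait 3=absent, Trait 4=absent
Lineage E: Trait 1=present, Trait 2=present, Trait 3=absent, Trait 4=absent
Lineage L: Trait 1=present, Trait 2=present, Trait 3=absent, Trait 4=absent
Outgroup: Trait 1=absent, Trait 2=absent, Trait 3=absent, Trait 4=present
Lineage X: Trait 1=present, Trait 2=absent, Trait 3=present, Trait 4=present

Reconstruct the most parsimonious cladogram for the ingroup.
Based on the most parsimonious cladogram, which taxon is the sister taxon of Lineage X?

Lineage J

Character polarity is set by the outgroup: the derived state is whichever differs from the outgroup's state, so for Trait 4 the derived state is 'absent', and for the remaining characters it is 'present'.
All ingroup taxa share the derived state 'present' for Trait 1; it defines the ingroup but does not resolve relationships within it.
Trait 2: derived state 'present' in Lineage E and Lineage L only — synapomorphy for {Lineage E, Lineage L}.
Only Lineage J and Lineage X show the derived state 'present' for Trait 3, supporting them as a clade.
Only Lineage E, Lineage K, and Lineage L show the derived state 'absent' for Trait 4, supporting them as a clade.
Most parsimonious ingroup topology: ((Lineage J,Lineage X),((Lineage L,Lineage E),Lineage K)).
Lineage X and Lineage J form a cherry on this tree, so they are sister taxa.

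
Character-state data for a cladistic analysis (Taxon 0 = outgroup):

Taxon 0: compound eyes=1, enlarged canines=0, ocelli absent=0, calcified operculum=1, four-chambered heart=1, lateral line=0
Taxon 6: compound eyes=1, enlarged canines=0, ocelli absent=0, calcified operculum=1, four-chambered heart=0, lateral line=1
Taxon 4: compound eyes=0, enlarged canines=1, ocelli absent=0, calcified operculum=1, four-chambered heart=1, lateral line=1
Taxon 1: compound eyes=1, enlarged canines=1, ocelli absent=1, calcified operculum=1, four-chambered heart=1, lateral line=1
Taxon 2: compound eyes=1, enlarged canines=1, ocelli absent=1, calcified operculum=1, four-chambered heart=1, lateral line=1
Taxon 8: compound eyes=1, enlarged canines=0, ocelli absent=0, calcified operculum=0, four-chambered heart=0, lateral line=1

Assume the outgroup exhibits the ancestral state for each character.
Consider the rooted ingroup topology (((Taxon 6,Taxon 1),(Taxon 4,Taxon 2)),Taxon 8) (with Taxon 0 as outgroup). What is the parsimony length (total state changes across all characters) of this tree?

Map each character onto (((Taxon 6,Taxon 1),(Taxon 4,Taxon 2)),Taxon 8) (rooted by Taxon 0) and count the minimum state changes it requires (Fitch parsimony):
compound eyes: 1; enlarged canines: 2; ocelli absent: 2; calcified operculum: 1; four-chambered heart: 2; lateral line: 1.
Total tree length = 9.

9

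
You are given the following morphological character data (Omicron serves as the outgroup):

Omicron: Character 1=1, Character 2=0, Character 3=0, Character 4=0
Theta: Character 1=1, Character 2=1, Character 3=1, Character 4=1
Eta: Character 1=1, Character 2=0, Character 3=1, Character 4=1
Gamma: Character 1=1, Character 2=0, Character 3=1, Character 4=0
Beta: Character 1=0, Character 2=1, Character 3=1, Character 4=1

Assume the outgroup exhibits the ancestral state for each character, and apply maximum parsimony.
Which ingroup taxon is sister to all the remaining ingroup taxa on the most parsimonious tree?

Gamma

Character polarity is set by the outgroup: the derived state is whichever differs from the outgroup's state, so for Character 1 the derived state is '0', and for the remaining characters it is '1'.
Character 1 (derived state '0') is unique to Beta (autapomorphy; uninformative for grouping).
Only Beta and Theta show the derived state '1' for Character 2, supporting them as a clade.
Character 3 (derived state '1') is shared by all ingroup taxa — unites the whole ingroup.
Only Beta, Eta, and Theta show the derived state '1' for Character 4, supporting them as a clade.
Most parsimonious ingroup topology: (((Theta,Beta),Eta),Gamma).
Gamma is sister to the clade containing all other ingroup taxa, so it is the earliest-diverging (most basal) ingroup lineage.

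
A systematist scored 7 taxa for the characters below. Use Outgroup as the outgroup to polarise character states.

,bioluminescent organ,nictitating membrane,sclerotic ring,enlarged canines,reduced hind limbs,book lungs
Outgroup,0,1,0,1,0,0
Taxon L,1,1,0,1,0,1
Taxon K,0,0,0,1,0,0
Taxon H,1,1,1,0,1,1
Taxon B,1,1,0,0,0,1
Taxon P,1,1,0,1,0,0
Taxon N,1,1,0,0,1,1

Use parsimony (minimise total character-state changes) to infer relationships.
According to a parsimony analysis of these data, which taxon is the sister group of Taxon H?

Taxon N

Character polarity is set by the outgroup: the derived state is whichever differs from the outgroup's state, so for nictitating membrane, enlarged canines the derived state is '0', and for the remaining characters it is '1'.
bioluminescent organ: derived state '1' in Taxon B, Taxon H, Taxon L, Taxon N, and Taxon P only — synapomorphy for {Taxon B, Taxon H, Taxon L, Taxon N, Taxon P}.
nictitating membrane: derived state '0' in Taxon K only — an autapomorphy, so it tells us nothing about relationships among taxa.
sclerotic ring (derived state '1') is unique to Taxon H (autapomorphy; uninformative for grouping).
enlarged canines: derived state '0' in Taxon B, Taxon H, and Taxon N only — synapomorphy for {Taxon B, Taxon H, Taxon N}.
reduced hind limbs (derived state '1') is shared by Taxon H and Taxon N — a synapomorphy uniting that clade.
book lungs (derived state '1') is shared by Taxon B, Taxon H, Taxon L, and Taxon N — a synapomorphy uniting that clade.
Most parsimonious ingroup topology: (((Taxon L,((Taxon H,Taxon N),Taxon B)),Taxon P),Taxon K).
Taxon H and Taxon N form a cherry on this tree, so they are sister taxa.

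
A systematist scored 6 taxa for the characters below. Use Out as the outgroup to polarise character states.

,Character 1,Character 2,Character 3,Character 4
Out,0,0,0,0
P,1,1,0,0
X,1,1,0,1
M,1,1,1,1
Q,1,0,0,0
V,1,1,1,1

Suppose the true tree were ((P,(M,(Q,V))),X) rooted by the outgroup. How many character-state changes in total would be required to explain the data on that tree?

Map each character onto ((P,(M,(Q,V))),X) (rooted by Out) and count the minimum state changes it requires (Fitch parsimony):
Character 1: 1; Character 2: 2; Character 3: 2; Character 4: 3.
Total tree length = 8.

8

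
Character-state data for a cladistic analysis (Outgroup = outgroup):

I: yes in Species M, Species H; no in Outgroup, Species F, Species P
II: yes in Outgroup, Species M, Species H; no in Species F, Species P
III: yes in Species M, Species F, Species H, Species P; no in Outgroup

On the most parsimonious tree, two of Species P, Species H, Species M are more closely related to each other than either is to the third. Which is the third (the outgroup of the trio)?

Species P

Character polarity is set by the outgroup: the derived state is whichever differs from the outgroup's state, so for II the derived state is 'no', and for the remaining characters it is 'yes'.
I (derived state 'yes') is shared by Species H and Species M — a synapomorphy uniting that clade.
Only Species F and Species P show the derived state 'no' for II, supporting them as a clade.
All ingroup taxa share the derived state 'yes' for III; it defines the ingroup but does not resolve relationships within it.
Most parsimonious ingroup topology: ((Species M,Species H),(Species F,Species P)).
Species H and Species M share a more recent common ancestor with each other than either does with Species P, so Species P is the least closely related of the three.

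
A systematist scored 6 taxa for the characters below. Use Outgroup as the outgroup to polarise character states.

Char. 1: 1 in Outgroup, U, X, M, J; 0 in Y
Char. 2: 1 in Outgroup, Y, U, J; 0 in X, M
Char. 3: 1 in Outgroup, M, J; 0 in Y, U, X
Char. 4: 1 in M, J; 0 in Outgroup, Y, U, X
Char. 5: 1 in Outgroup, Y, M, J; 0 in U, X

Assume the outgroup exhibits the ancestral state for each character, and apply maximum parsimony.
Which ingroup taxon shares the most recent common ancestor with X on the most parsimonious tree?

U

Character polarity is set by the outgroup: the derived state is whichever differs from the outgroup's state, so for Char. 1, Char. 2, Char. 3, Char. 5 the derived state is '0', and for the remaining characters it is '1'.
Char. 1 (derived state '0') is unique to Y (autapomorphy; uninformative for grouping).
Char. 2 (state '0') occurs in M and X but conflicts with the nesting implied by the other characters — most parsimoniously interpreted as homoplasy.
Char. 3 (derived state '0') is shared by U, X, and Y — a synapomorphy uniting that clade.
Char. 4: derived state '1' in J and M only — synapomorphy for {J, M}.
Char. 5: derived state '0' in U and X only — synapomorphy for {U, X}.
Most parsimonious ingroup topology: ((Y,(U,X)),(M,J)).
X and U form a cherry on this tree, so they are sister taxa.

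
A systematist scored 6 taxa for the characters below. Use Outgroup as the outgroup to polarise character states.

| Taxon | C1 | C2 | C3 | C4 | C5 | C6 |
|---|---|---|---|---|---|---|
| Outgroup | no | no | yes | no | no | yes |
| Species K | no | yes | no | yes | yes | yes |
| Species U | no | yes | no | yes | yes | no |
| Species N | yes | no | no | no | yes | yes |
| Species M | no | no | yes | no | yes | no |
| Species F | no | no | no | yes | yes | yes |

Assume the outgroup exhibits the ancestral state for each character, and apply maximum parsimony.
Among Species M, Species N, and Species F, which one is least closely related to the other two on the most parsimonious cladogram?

Character polarity is set by the outgroup: the derived state is whichever differs from the outgroup's state, so for C3, C6 the derived state is 'no', and for the remaining characters it is 'yes'.
C1 (derived state 'yes') is unique to Species N (autapomorphy; uninformative for grouping).
Only Species K and Species U show the derived state 'yes' for C2, supporting them as a clade.
Only Species F, Species K, Species N, and Species U show the derived state 'no' for C3, supporting them as a clade.
Only Species F, Species K, and Species U show the derived state 'yes' for C4, supporting them as a clade.
All ingroup taxa share the derived state 'yes' for C5; it defines the ingroup but does not resolve relationships within it.
C6 (state 'no') occurs in Species M and Species U but conflicts with the nesting implied by the other characters — most parsimoniously interpreted as homoplasy.
Most parsimonious ingroup topology: ((((Species K,Species U),Species F),Species N),Species M).
Species F and Species N share a more recent common ancestor with each other than either does with Species M, so Species M is the least closely related of the three.

Species M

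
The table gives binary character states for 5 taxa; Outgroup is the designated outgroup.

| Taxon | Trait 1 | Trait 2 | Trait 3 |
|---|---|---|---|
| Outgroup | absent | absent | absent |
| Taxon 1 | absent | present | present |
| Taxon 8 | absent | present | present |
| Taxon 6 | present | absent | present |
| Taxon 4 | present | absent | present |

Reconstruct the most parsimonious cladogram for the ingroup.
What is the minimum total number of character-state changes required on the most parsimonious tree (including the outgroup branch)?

3

The outgroup has state 'absent' for every character, so 'present' is the derived state throughout.
Trait 1 (derived state 'present') is shared by Taxon 4 and Taxon 6 — a synapomorphy uniting that clade.
Trait 2: derived state 'present' in Taxon 1 and Taxon 8 only — synapomorphy for {Taxon 1, Taxon 8}.
Trait 3 (derived state 'present') is shared by all ingroup taxa — unites the whole ingroup.
Most parsimonious ingroup topology: ((Taxon 1,Taxon 8),(Taxon 6,Taxon 4)).
Changes per character on this tree: Trait 1: 1; Trait 2: 1; Trait 3: 1.
Total = 3.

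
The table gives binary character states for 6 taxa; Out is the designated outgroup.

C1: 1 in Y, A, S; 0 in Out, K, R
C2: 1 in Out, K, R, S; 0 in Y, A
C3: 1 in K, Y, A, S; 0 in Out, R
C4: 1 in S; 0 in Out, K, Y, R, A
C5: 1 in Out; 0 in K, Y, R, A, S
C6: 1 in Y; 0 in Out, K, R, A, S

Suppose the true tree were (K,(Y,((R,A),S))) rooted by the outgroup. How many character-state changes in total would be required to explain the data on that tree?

Map each character onto (K,(Y,((R,A),S))) (rooted by Out) and count the minimum state changes it requires (Fitch parsimony):
C1: 2; C2: 2; C3: 2; C4: 1; C5: 1; C6: 1.
Total tree length = 9.

9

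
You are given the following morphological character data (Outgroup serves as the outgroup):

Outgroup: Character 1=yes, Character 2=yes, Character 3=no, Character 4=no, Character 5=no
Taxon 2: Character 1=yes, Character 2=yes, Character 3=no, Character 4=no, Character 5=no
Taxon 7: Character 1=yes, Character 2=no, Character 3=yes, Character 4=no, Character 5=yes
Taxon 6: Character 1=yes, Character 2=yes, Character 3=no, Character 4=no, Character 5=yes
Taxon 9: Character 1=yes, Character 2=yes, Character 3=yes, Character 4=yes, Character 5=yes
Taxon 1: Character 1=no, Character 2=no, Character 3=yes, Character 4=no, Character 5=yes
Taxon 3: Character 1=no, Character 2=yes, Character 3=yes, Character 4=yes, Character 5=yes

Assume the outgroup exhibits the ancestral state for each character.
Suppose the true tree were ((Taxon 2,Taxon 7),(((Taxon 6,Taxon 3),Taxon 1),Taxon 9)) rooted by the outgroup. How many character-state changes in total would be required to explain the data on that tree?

11

Map each character onto ((Taxon 2,Taxon 7),(((Taxon 6,Taxon 3),Taxon 1),Taxon 9)) (rooted by Outgroup) and count the minimum state changes it requires (Fitch parsimony):
Character 1: 2; Character 2: 2; Character 3: 3; Character 4: 2; Character 5: 2.
Total tree length = 11.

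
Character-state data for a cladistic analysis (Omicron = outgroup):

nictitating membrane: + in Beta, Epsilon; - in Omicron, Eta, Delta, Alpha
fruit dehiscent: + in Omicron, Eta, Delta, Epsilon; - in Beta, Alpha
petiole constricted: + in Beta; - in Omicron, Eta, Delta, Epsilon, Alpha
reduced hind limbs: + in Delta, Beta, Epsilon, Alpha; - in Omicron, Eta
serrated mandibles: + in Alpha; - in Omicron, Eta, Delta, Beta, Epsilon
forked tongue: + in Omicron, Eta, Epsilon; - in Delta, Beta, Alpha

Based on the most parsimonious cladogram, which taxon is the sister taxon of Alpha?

Character polarity is set by the outgroup: the derived state is whichever differs from the outgroup's state, so for fruit dehiscent, forked tongue the derived state is '-', and for the remaining characters it is '+'.
nictitating membrane (state '+') occurs in Beta and Epsilon but conflicts with the nesting implied by the other characters — most parsimoniously interpreted as homoplasy.
fruit dehiscent (derived state '-') is shared by Alpha and Beta — a synapomorphy uniting that clade.
petiole constricted (derived state '+') is unique to Beta (autapomorphy; uninformative for grouping).
Only Alpha, Beta, Delta, and Epsilon show the derived state '+' for reduced hind limbs, supporting them as a clade.
serrated mandibles: derived state '+' in Alpha only — an autapomorphy, so it tells us nothing about relationships among taxa.
Only Alpha, Beta, and Delta show the derived state '-' for forked tongue, supporting them as a clade.
Most parsimonious ingroup topology: (Eta,((Delta,(Beta,Alpha)),Epsilon)).
Alpha and Beta form a cherry on this tree, so they are sister taxa.

Beta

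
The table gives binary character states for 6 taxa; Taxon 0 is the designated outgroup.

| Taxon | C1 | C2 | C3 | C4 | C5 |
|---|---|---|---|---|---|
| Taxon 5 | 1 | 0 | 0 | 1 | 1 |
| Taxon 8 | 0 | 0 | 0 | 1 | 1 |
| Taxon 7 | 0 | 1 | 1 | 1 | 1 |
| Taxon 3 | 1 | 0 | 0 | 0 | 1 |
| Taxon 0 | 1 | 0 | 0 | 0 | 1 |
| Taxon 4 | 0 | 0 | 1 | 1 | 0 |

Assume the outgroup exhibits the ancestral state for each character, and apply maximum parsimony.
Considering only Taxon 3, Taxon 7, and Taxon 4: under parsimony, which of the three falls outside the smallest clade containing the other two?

Character polarity is set by the outgroup: the derived state is whichever differs from the outgroup's state, so for C1, C5 the derived state is '0', and for the remaining characters it is '1'.
C1: derived state '0' in Taxon 4, Taxon 7, and Taxon 8 only — synapomorphy for {Taxon 4, Taxon 7, Taxon 8}.
C2: derived state '1' in Taxon 7 only — an autapomorphy, so it tells us nothing about relationships among taxa.
Only Taxon 4 and Taxon 7 show the derived state '1' for C3, supporting them as a clade.
C4: derived state '1' in Taxon 4, Taxon 5, Taxon 7, and Taxon 8 only — synapomorphy for {Taxon 4, Taxon 5, Taxon 7, Taxon 8}.
C5: derived state '0' in Taxon 4 only — an autapomorphy, so it tells us nothing about relationships among taxa.
Most parsimonious ingroup topology: ((Taxon 5,((Taxon 4,Taxon 7),Taxon 8)),Taxon 3).
Taxon 7 and Taxon 4 share a more recent common ancestor with each other than either does with Taxon 3, so Taxon 3 is the least closely related of the three.

Taxon 3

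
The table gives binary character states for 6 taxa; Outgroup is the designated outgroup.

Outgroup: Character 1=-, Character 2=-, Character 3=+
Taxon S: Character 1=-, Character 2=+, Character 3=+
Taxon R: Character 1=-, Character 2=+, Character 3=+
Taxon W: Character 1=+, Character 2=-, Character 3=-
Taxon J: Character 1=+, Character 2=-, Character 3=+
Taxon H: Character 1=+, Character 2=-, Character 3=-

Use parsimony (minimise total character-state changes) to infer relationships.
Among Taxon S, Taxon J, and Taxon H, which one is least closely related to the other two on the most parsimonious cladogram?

Taxon S

Character polarity is set by the outgroup: the derived state is whichever differs from the outgroup's state, so for Character 3 the derived state is '-', and for the remaining characters it is '+'.
Character 1: derived state '+' in Taxon H, Taxon J, and Taxon W only — synapomorphy for {Taxon H, Taxon J, Taxon W}.
Character 2: derived state '+' in Taxon R and Taxon S only — synapomorphy for {Taxon R, Taxon S}.
Only Taxon H and Taxon W show the derived state '-' for Character 3, supporting them as a clade.
Most parsimonious ingroup topology: ((Taxon S,Taxon R),((Taxon W,Taxon H),Taxon J)).
Taxon J and Taxon H share a more recent common ancestor with each other than either does with Taxon S, so Taxon S is the least closely related of the three.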